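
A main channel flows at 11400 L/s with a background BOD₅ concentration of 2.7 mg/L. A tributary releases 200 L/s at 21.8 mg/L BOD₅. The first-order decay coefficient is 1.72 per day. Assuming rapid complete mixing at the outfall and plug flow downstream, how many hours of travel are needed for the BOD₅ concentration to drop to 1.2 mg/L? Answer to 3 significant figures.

Flow-weighted average: C = (11400·2.700 + 200.0·21.80) / 11600 = 35140/11600 = 3.029 mg/L.
3.029·exp(−k·t) = 1.2 → t = ln(3.029/1.2)/k = 46520 s = 12.92 h.

12.9 h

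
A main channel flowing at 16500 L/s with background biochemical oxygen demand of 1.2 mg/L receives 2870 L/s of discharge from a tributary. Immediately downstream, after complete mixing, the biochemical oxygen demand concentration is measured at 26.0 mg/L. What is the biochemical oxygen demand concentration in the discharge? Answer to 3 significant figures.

Mass balance: 16500·1.200 + 2870·Cₑ = 19370·26.00
→ Cₑ = (19370·26.00 − 16500·1.200) / 2870 = 168.6 mg/L.

169 mg/L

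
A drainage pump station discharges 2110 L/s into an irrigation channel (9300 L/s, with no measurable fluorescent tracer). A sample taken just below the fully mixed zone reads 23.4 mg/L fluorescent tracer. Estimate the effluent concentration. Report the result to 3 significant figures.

127 mg/L

Mass balance: 9300·0 + 2110·Cₑ = 11410·23.40
→ Cₑ = (11410·23.40 − 9300·0) / 2110 = 126.5 mg/L.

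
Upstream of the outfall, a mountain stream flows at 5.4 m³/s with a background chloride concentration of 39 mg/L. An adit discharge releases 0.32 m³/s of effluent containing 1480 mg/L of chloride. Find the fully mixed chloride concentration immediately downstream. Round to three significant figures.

120 mg/L

After mixing, C = (5.400·39.00 + 0.3200·1480) / 5.720 = 684.2/5.720 = 119.6 mg/L.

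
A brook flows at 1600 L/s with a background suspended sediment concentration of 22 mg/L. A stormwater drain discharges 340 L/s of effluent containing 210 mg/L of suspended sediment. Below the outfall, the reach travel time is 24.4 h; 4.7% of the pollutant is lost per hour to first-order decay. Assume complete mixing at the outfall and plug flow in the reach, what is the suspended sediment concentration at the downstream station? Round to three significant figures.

After mixing, C = (1600·22.00 + 340.0·210.0) / 1940 = 106600/1940 = 54.95 mg/L.
4.7%/h lost → k = −ln(1 − 0.047) = 0.04814 h⁻¹.
After decay, C = 54.95 × e^(−kt) = 54.95 × 0.3089 = 16.98 mg/L.

17.0 mg/L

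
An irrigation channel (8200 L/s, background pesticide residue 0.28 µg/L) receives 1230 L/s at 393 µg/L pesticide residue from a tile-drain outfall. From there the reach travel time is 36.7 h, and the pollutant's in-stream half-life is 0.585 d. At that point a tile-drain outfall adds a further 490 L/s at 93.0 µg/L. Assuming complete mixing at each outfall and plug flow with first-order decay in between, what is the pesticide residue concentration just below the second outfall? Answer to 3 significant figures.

12.6 µg/L

Mixed concentration C = ΣQC/ΣQ = (8200·0.2800 + 1230·393.0) / 9430 = 485700/9430 = 51.50 µg/L; combined flow 9430 L/s.
Half-life 0.585 d → k = ln 2 / 0.585 = 1.185 d⁻¹.
Applying C = C₀e^(−kt): 51.50 × 0.1634 = 8.413 µg/L.
At the second outfall, C = (9430·8.413 + 490.0·93.00) / (9430 + 490.0) = 12.59 µg/L.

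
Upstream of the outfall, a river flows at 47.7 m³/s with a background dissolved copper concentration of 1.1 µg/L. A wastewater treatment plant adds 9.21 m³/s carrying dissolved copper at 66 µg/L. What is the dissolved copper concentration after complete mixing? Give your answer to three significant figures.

11.6 µg/L

Mass balance: C = (47.70·1.100 + 9.210·66.00) / 56.91 = 660.3/56.91 = 11.60 µg/L.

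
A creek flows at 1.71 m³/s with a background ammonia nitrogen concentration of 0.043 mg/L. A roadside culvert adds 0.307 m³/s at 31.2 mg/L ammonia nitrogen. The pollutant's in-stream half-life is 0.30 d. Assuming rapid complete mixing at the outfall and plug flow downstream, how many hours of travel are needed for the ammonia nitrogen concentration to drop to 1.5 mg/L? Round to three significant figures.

After mixing, C = (1.710·0.04300 + 0.3070·31.20) / 2.017 = 9.652/2.017 = 4.785 mg/L.
Half-life 0.30 d → k = ln 2 / 0.30 = 2.310 d⁻¹.
4.785·exp(−k·t) = 1.5 → t = ln(4.785/1.5)/k = 43380 s = 12.05 h.

12.1 h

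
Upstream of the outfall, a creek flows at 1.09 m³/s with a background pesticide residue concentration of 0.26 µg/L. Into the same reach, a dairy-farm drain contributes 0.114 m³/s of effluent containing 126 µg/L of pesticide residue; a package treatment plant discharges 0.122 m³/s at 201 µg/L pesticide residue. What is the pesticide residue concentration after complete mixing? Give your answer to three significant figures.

Flow-weighted average: C = (1.090·0.2600 + 0.1140·126.0 + 0.1220·201.0) / 1.326 = 39.17/1.326 = 29.54 µg/L.

29.5 µg/L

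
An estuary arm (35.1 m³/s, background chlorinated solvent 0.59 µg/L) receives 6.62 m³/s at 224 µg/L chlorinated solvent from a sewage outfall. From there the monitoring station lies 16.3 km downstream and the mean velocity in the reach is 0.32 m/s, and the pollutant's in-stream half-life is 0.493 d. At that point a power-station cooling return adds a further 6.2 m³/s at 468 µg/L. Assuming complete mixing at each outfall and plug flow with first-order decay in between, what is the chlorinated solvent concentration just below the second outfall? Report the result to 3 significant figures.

74.2 µg/L

After mixing, C = (35.10·0.5900 + 6.620·224.0) / 41.72 = 1504/41.72 = 36.04 µg/L; combined flow 41.72 m³/s.
Travel time t = 16.3·1000 / 0.32 = 50940 s = 14.15 h.
Half-life 0.493 d → k = ln 2 / 0.493 = 1.406 d⁻¹.
After decay, C = 36.04 × e^(−kt) = 36.04 × 0.4365 = 15.73 µg/L.
Second outfall: C = (41.72·15.73 + 6.200·468.0)/47.92 = 74.25 µg/L.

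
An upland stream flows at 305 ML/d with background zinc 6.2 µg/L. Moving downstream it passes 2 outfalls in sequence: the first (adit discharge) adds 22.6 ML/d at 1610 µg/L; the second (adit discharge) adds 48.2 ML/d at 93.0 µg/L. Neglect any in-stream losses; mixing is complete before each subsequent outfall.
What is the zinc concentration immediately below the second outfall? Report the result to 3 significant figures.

114 µg/L

Below outfall 1: Q → 327.6 ML/d, C = (305.0·6.200 + 22.60·1610)/327.6 = 116.8 µg/L.
Below outfall 2: Q → 375.8 ML/d, C = (327.6·116.8 + 48.20·93.00)/375.8 = 113.8 µg/L.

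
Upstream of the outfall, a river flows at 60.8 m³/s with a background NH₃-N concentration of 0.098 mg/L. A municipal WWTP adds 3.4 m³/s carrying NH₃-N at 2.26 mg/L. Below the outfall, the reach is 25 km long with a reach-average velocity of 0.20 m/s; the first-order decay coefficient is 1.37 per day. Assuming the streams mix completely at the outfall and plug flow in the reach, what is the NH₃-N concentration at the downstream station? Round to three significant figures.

Mass balance: C = (60.80·0.09800 + 3.400·2.260) / 64.20 = 13.64/64.20 = 0.2125 mg/L.
Travel time t = 25·1000 / 0.20 = 125000 s = 34.72 h.
Applying C = C₀e^(−kt): 0.2125 × 0.1378 = 0.02928 mg/L.

0.0293 mg/L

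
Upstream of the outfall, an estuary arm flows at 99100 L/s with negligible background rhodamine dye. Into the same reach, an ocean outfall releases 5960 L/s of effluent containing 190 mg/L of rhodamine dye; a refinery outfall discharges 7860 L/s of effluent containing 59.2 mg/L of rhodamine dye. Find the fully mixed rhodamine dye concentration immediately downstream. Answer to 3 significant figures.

14.1 mg/L

Conservation of mass: C = (99100·0 + 5960·190.0 + 7860·59.20) / 112900 = 1598000/112900 = 14.15 mg/L.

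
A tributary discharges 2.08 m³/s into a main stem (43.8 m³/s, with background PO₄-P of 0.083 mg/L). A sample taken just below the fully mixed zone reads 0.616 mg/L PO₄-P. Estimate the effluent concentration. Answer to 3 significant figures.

Mass balance: 43.80·0.08300 + 2.080·Cₑ = 45.88·0.6160
→ Cₑ = (45.88·0.6160 − 43.80·0.08300) / 2.080 = 11.84 mg/L.

11.8 mg/L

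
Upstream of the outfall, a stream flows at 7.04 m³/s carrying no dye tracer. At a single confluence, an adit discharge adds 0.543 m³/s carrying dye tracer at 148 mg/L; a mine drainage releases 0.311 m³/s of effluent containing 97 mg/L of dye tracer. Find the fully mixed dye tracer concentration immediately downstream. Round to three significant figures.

Mass balance: C = (7.040·0 + 0.5430·148.0 + 0.3110·97.00) / 7.894 = 110.5/7.894 = 14.00 mg/L.

14.0 mg/L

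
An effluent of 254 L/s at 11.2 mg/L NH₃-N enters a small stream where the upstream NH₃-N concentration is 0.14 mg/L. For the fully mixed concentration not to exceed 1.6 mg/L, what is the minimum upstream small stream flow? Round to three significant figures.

1670 L/s

Set C_mix = 1.6: (Q·0.1400 + 254.0·11.20) / (Q + 254.0) = 1.6
→ Q = 254.0·(11.20 − 1.6)/(1.6 − 0.1400) = 1670 L/s.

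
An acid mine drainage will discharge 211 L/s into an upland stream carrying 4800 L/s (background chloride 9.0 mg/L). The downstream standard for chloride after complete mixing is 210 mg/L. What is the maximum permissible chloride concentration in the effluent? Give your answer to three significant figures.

4780 mg/L

At the limit, (Qr·Cr + Qe·Cₑ)/(Qr + Qe) = 210:
Cₑ = (5011·210 − 4800·9.000) / 211.0 = 4783 mg/L.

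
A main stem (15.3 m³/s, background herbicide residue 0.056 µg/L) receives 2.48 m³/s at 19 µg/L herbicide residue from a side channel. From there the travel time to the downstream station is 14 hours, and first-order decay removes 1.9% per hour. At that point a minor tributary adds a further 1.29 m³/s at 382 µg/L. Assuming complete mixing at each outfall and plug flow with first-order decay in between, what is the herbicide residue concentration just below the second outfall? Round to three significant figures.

27.8 µg/L

Flow-weighted average: C = (15.30·0.05600 + 2.480·19.00) / 17.78 = 47.98/17.78 = 2.698 µg/L; combined flow 17.78 m³/s.
1.9%/h lost → k = −ln(1 − 0.019) = 0.01918 h⁻¹.
Applying C = C₀e^(−kt): 2.698 × 0.7645 = 2.063 µg/L.
Second outfall: C = (17.78·2.063 + 1.290·382.0)/19.07 = 27.76 µg/L.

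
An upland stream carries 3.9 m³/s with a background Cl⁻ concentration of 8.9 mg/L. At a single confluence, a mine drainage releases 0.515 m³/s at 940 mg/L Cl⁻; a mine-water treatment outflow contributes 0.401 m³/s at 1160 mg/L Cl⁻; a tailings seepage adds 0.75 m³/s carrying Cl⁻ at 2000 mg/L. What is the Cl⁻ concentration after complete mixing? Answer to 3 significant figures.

446 mg/L

Mass balance: C = (3.900·8.900 + 0.5150·940.0 + 0.4010·1160 + 0.7500·2000) / 5.566 = 2484/5.566 = 446.3 mg/L.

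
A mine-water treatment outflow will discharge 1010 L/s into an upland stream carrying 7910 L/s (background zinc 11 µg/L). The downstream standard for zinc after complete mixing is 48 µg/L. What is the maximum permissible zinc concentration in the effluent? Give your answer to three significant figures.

338 µg/L

At the limit, (Qr·Cr + Qe·Cₑ)/(Qr + Qe) = 48:
Cₑ = (8920·48 − 7910·11.00) / 1010 = 337.8 µg/L.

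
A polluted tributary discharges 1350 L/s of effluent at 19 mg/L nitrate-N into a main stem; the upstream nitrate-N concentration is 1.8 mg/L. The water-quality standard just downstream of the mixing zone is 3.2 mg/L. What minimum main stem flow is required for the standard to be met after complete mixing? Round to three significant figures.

Set C_mix = 3.2: (Q·1.800 + 1350·19.00) / (Q + 1350) = 3.2
→ Q = 1350·(19.00 − 3.2)/(3.2 − 1.800) = 15240 L/s.

15200 L/s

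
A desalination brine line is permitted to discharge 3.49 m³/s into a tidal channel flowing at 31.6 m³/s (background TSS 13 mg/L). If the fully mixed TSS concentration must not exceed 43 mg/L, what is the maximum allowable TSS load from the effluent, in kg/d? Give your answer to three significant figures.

Mass balance at the limit: 31.60·13.00 + 3.490·Cₑ = 35.09·43 → Cₑ = 314.6 mg/L.
Load = 3.490 m³/s × 314.6 g/m³ × 86 400 s/d = 94870 kg/d.

94900 kg/d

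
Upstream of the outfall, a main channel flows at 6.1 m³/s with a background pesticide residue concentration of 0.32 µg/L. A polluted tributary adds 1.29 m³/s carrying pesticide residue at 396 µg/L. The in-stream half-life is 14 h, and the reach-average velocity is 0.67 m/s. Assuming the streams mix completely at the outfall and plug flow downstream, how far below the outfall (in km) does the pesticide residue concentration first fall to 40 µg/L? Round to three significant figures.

After mixing, C = (6.100·0.3200 + 1.290·396.0) / 7.390 = 512.8/7.390 = 69.39 µg/L.
Half-life 14 h → k = ln 2 / 14 = 0.04951 h⁻¹ = 1.188 d⁻¹.
Set 69.39·exp(−k·t) = 40 → t = ln(69.39/40)/k = 40050 s = 11.13 h.
Distance = v·t = 0.67·40050 = 26840 m = 26.84 km.

26.8 km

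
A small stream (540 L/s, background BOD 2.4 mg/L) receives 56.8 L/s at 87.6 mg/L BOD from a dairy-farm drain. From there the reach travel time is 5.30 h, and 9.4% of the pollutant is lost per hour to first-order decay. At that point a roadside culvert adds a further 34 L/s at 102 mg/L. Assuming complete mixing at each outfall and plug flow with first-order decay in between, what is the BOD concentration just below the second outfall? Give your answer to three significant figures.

Flow-weighted average: C = (540.0·2.400 + 56.80·87.60) / 596.8 = 6272/596.8 = 10.51 mg/L; combined flow 596.8 L/s.
9.4%/h lost → k = −ln(1 − 0.094) = 0.09872 h⁻¹.
Applying C = C₀e^(−kt): 10.51 × 0.5926 = 6.228 mg/L.
Second outfall: C = (596.8·6.228 + 34.00·102.0)/630.8 = 11.39 mg/L.

11.4 mg/L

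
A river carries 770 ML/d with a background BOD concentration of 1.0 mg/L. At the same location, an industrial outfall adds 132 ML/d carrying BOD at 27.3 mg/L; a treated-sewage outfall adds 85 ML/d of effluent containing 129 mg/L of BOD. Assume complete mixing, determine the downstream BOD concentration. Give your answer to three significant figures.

15.5 mg/L

Mass balance: C = (770.0·1.000 + 132.0·27.30 + 85.00·129.0) / 987.0 = 15340/987.0 = 15.54 mg/L.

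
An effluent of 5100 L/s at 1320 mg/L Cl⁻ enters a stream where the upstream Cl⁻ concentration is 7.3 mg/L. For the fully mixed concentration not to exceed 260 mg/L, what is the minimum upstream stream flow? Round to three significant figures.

21400 L/s

Set C_mix = 260: (Q·7.300 + 5100·1320) / (Q + 5100) = 260
→ Q = 5100·(1320 − 260)/(260 − 7.300) = 21390 L/s.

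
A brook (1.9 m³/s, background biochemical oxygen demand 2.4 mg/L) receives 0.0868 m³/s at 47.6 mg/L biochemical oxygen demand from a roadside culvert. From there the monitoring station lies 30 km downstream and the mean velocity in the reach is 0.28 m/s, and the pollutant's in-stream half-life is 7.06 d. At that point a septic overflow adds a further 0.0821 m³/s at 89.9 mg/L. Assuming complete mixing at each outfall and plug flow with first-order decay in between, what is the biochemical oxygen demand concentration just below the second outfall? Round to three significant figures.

Conservation of mass: C = (1.900·2.400 + 0.08680·47.60) / 1.987 = 8.692/1.987 = 4.375 mg/L; combined flow 1.987 m³/s.
Travel time t = 30·1000 / 0.28 = 107100 s = 29.76 h.
Half-life 7.06 d → k = ln 2 / 7.06 = 0.09818 d⁻¹.
Decay over the reach: 4.375·exp(−kt) = 4.375·0.8854 = 3.873 mg/L.
Second outfall: C = (1.987·3.873 + 0.08210·89.90)/2.069 = 7.287 mg/L.

7.29 mg/L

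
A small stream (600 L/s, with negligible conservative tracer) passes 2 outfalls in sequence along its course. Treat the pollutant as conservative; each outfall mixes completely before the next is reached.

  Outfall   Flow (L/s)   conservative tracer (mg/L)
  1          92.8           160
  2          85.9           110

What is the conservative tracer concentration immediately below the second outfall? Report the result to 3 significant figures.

Outfall 1: combined Q = 692.8 L/s; C = (600.0·0 + 92.80·160.0)/692.8 = 21.43 mg/L.
Outfall 2: combined Q = 778.7 L/s; C = (692.8·21.43 + 85.90·110.0)/778.7 = 31.20 mg/L.

31.2 mg/L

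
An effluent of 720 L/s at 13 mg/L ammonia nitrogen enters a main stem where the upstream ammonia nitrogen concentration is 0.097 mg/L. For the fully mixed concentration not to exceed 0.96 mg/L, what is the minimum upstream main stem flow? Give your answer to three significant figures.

Set C_mix = 0.96: (Q·0.09700 + 720.0·13.00) / (Q + 720.0) = 0.96
→ Q = 720.0·(13.00 − 0.96)/(0.96 − 0.09700) = 10040 L/s.

10000 L/s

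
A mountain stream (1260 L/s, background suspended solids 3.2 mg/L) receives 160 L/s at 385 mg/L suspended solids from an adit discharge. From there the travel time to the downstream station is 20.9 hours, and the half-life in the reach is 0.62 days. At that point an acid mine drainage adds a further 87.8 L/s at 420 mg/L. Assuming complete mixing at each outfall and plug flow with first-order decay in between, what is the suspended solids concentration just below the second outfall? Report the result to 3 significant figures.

40.9 mg/L

Mass balance: C = (1260·3.200 + 160.0·385.0) / 1420 = 65630/1420 = 46.22 mg/L; combined flow 1420 L/s.
Half-life 0.62 d → k = ln 2 / 0.62 = 1.118 d⁻¹.
First-order decay: C = 46.22·exp(−k·t) = 46.22·0.3777 = 17.46 mg/L.
At the second outfall, C = (1420·17.46 + 87.80·420.0) / (1420 + 87.80) = 40.90 mg/L.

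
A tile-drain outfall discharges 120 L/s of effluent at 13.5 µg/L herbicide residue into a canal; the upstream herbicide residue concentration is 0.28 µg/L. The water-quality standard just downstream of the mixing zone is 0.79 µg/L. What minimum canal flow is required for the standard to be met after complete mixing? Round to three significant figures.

2990 L/s

Set C_mix = 0.79: (Q·0.2800 + 120.0·13.50) / (Q + 120.0) = 0.79
→ Q = 120.0·(13.50 − 0.79)/(0.79 − 0.2800) = 2991 L/s.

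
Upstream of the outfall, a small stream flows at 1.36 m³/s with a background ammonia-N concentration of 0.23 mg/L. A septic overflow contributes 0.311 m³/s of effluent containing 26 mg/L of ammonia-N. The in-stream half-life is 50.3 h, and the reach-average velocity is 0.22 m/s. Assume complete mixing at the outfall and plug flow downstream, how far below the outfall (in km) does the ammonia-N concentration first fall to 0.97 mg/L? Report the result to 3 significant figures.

Flow-weighted average: C = (1.360·0.2300 + 0.3110·26.00) / 1.671 = 8.399/1.671 = 5.026 mg/L.
Half-life 50.3 h → k = ln 2 / 50.3 = 0.01378 h⁻¹ = 0.3307 d⁻¹.
Set 5.026·exp(−k·t) = 0.97 → t = ln(5.026/0.97)/k = 429800 s = 119.4 h.
Distance = v·t = 0.22·429800 = 94550 m = 94.55 km.

94.6 km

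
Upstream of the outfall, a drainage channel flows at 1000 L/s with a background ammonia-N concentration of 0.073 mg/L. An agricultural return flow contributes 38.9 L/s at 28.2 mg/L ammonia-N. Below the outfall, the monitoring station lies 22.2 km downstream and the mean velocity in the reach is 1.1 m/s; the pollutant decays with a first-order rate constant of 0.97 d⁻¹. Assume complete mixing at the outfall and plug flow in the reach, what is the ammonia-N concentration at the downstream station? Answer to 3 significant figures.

0.898 mg/L

Mixed concentration C = ΣQC/ΣQ = (1000·0.07300 + 38.90·28.20) / 1039 = 1170/1039 = 1.126 mg/L.
Travel time t = 22.2·1000 / 1.1 = 20180 s = 5.606 h.
Decay over the reach: 1.126·exp(−kt) = 1.126·0.7973 = 0.8978 mg/L.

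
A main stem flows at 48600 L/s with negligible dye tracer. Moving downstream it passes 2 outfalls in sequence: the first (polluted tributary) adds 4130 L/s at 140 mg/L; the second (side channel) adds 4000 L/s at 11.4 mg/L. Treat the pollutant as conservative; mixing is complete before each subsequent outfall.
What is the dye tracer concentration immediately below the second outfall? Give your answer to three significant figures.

11.0 mg/L

Outfall 1: combined Q = 52730 L/s; C = (48600·0 + 4130·140.0)/52730 = 10.97 mg/L.
Outfall 2: combined Q = 56730 L/s; C = (52730·10.97 + 4000·11.40)/56730 = 11.00 mg/L.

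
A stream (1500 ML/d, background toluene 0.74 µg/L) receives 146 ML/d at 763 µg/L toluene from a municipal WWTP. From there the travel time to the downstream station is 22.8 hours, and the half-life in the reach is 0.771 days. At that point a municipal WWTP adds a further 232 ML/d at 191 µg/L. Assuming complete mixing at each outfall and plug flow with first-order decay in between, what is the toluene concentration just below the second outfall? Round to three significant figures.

49.1 µg/L

After mixing, C = (1500·0.7400 + 146.0·763.0) / 1646 = 112500/1646 = 68.35 µg/L; combined flow 1646 ML/d.
Half-life 0.771 d → k = ln 2 / 0.771 = 0.8990 d⁻¹.
First-order decay: C = 68.35·exp(−k·t) = 68.35·0.4257 = 29.10 µg/L.
Second outfall: C = (1646·29.10 + 232.0·191.0)/1878 = 49.10 µg/L.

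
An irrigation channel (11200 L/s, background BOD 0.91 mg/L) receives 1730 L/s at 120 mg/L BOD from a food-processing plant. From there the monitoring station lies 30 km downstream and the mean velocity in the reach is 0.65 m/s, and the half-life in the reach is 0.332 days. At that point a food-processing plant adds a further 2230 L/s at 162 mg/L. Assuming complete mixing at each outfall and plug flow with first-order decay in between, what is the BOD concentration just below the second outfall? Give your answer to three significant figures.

Mixed concentration C = ΣQC/ΣQ = (11200·0.9100 + 1730·120.0) / 12930 = 217800/12930 = 16.84 mg/L; combined flow 12930 L/s.
Travel time t = 30·1000 / 0.65 = 46150 s = 12.82 h.
Half-life 0.332 d → k = ln 2 / 0.332 = 2.088 d⁻¹.
Decay over the reach: 16.84·exp(−kt) = 16.84·0.3278 = 5.522 mg/L.
At the second outfall, C = (12930·5.522 + 2230·162.0) / (12930 + 2230) = 28.54 mg/L.

28.5 mg/L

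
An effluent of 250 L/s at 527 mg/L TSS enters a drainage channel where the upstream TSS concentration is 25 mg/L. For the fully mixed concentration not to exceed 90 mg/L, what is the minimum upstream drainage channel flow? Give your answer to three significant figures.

Set C_mix = 90: (Q·25.00 + 250.0·527.0) / (Q + 250.0) = 90
→ Q = 250.0·(527.0 − 90)/(90 − 25.00) = 1681 L/s.

1680 L/s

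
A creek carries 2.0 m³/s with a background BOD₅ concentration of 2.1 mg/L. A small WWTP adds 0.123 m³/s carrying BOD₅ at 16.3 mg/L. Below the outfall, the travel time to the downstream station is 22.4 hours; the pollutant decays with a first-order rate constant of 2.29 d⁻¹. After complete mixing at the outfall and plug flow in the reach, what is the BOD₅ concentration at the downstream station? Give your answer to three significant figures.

Flow-weighted average: C = (2.000·2.100 + 0.1230·16.30) / 2.123 = 6.205/2.123 = 2.923 mg/L.
First-order decay: C = 2.923·exp(−k·t) = 2.923·0.1180 = 0.3448 mg/L.

0.345 mg/L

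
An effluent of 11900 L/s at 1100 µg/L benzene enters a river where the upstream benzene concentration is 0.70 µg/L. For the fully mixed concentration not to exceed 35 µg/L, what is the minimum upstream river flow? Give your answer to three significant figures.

369000 L/s

Set C_mix = 35: (Q·0.7000 + 11900·1100) / (Q + 11900) = 35
→ Q = 11900·(1100 − 35)/(35 − 0.7000) = 369500 L/s.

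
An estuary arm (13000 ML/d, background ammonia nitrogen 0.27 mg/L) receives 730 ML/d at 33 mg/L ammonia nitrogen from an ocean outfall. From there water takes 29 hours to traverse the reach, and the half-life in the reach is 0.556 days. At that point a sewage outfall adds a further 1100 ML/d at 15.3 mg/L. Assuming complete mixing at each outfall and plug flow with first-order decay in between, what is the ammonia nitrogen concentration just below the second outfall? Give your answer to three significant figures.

1.55 mg/L

Flow-weighted average: C = (13000·0.2700 + 730.0·33.00) / 13730 = 27600/13730 = 2.010 mg/L; combined flow 13730 ML/d.
Half-life 0.556 d → k = ln 2 / 0.556 = 1.247 d⁻¹.
First-order decay: C = 2.010·exp(−k·t) = 2.010·0.2217 = 0.4457 mg/L.
Second outfall: C = (13730·0.4457 + 1100·15.30)/14830 = 1.547 mg/L.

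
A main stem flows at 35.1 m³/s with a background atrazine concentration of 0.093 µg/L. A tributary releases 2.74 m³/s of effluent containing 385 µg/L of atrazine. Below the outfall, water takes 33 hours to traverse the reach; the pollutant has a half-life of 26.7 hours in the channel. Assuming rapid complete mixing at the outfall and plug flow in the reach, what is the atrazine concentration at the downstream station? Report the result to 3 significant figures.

11.9 µg/L

After mixing, C = (35.10·0.09300 + 2.740·385.0) / 37.84 = 1058/37.84 = 27.96 µg/L.
Half-life 26.7 h → k = ln 2 / 26.7 = 0.02596 h⁻¹ = 0.6231 d⁻¹.
After decay, C = 27.96 × e^(−kt) = 27.96 × 0.4246 = 11.87 µg/L.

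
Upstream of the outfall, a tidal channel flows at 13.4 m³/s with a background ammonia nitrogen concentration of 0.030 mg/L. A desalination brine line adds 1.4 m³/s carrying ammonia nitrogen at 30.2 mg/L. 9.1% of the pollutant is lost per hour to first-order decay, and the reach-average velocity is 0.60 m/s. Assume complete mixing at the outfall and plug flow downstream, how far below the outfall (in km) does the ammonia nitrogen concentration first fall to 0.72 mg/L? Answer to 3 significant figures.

31.4 km

After mixing, C = (13.40·0.03000 + 1.400·30.20) / 14.80 = 42.68/14.80 = 2.884 mg/L.
9.1%/h lost → k = −ln(1 − 0.091) = 0.09541 h⁻¹.
Set 2.884·exp(−k·t) = 0.72 → t = ln(2.884/0.72)/k = 52360 s = 14.54 h.
Distance = v·t = 0.60·52360 = 31420 m = 31.42 km.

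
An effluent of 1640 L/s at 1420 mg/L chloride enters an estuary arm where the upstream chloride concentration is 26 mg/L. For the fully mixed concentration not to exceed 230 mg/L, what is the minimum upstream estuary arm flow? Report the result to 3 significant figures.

Set C_mix = 230: (Q·26.00 + 1640·1420) / (Q + 1640) = 230
→ Q = 1640·(1420 − 230)/(230 − 26.00) = 9567 L/s.

9570 L/s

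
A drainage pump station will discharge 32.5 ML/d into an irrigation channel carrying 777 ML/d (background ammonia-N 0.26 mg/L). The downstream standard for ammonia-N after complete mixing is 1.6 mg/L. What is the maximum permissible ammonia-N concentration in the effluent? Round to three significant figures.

33.6 mg/L

At the limit, (Qr·Cr + Qe·Cₑ)/(Qr + Qe) = 1.6:
Cₑ = (809.5·1.6 − 777.0·0.2600) / 32.50 = 33.64 mg/L.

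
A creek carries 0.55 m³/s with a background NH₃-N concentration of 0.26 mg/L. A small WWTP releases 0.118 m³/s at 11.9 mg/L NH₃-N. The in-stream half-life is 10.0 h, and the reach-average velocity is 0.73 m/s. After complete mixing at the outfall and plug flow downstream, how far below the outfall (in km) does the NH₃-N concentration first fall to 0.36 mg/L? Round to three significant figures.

70.6 km

After mixing, C = (0.5500·0.2600 + 0.1180·11.90) / 0.6680 = 1.547/0.6680 = 2.316 mg/L.
Half-life 10.0 h → k = ln 2 / 10.0 = 0.06931 h⁻¹ = 1.664 d⁻¹.
Set 2.316·exp(−k·t) = 0.36 → t = ln(2.316/0.36)/k = 96680 s = 26.86 h.
Distance = v·t = 0.73·96680 = 70580 m = 70.58 km.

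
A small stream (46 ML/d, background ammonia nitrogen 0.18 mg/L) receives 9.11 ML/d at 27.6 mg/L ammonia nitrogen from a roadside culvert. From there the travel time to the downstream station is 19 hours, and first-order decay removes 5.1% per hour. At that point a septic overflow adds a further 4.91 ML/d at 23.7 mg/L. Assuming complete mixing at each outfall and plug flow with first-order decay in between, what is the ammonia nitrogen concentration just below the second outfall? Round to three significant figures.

Mass balance: C = (46.00·0.1800 + 9.110·27.60) / 55.11 = 259.7/55.11 = 4.713 mg/L; combined flow 55.11 ML/d.
5.1%/h lost → k = −ln(1 − 0.051) = 0.05235 h⁻¹.
Applying C = C₀e^(−kt): 4.713 × 0.3699 = 1.743 mg/L.
At the second outfall, C = (55.11·1.743 + 4.910·23.70) / (55.11 + 4.910) = 3.539 mg/L.

3.54 mg/L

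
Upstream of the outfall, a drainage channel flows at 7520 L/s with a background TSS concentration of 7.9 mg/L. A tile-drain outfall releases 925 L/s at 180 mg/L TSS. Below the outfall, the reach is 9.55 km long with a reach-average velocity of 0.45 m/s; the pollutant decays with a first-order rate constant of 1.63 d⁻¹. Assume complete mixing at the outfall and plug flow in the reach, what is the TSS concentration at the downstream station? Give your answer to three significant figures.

After mixing, C = (7520·7.900 + 925.0·180.0) / 8445 = 225900/8445 = 26.75 mg/L.
Travel time t = 9.55·1000 / 0.45 = 21220 s = 5.895 h.
First-order decay: C = 26.75·exp(−k·t) = 26.75·0.6701 = 17.92 mg/L.

17.9 mg/L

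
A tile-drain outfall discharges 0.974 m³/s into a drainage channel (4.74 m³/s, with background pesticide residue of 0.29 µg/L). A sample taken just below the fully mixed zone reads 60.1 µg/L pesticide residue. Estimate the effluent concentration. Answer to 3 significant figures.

Mass balance: 4.740·0.2900 + 0.9740·Cₑ = 5.714·60.10
→ Cₑ = (5.714·60.10 − 4.740·0.2900) / 0.9740 = 351.2 µg/L.

351 µg/L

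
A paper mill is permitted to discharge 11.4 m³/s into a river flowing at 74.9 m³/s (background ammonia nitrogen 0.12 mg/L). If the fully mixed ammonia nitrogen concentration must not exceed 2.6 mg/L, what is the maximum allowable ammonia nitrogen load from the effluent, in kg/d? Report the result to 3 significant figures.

Mass balance at the limit: 74.90·0.1200 + 11.40·Cₑ = 86.30·2.6 → Cₑ = 18.89 mg/L.
Load = 11.40 m³/s × 18.89 g/m³ × 86 400 s/d = 18610 kg/d.

18600 kg/d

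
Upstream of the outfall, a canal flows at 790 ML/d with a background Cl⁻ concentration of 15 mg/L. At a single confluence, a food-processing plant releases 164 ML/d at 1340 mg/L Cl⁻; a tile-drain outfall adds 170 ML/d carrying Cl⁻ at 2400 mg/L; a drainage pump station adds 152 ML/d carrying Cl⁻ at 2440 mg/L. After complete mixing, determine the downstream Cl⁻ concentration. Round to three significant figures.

792 mg/L

After mixing, C = (790.0·15.00 + 164.0·1340 + 170.0·2400 + 152.0·2440) / 1276 = 1010000/1276 = 791.9 mg/L.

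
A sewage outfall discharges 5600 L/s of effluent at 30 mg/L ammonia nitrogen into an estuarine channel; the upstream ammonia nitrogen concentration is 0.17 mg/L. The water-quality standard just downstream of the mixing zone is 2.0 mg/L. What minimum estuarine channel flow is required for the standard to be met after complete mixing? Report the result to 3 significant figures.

Set C_mix = 2.0: (Q·0.1700 + 5600·30.00) / (Q + 5600) = 2.0
→ Q = 5600·(30.00 − 2.0)/(2.0 − 0.1700) = 85680 L/s.

85700 L/s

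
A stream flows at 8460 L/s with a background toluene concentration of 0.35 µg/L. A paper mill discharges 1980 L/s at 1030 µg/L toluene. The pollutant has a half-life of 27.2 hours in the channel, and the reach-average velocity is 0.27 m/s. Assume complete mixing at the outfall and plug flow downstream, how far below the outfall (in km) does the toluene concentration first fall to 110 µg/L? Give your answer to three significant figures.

After mixing, C = (8460·0.3500 + 1980·1030) / 10440 = 2042000/10440 = 195.6 µg/L.
Half-life 27.2 h → k = ln 2 / 27.2 = 0.02548 h⁻¹ = 0.6116 d⁻¹.
Set 195.6·exp(−k·t) = 110 → t = ln(195.6/110)/k = 81330 s = 22.59 h.
Distance = v·t = 0.27·81330 = 21960 m = 21.96 km.

22.0 km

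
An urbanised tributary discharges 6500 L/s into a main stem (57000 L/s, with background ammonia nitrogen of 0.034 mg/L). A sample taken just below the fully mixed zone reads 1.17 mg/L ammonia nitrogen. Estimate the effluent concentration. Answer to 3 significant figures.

Mass balance: 57000·0.03400 + 6500·Cₑ = 63500·1.170
→ Cₑ = (63500·1.170 − 57000·0.03400) / 6500 = 11.13 mg/L.

11.1 mg/L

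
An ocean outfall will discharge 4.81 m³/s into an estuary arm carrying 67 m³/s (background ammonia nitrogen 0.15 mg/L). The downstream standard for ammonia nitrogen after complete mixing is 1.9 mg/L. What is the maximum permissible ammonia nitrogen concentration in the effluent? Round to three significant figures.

At the limit, (Qr·Cr + Qe·Cₑ)/(Qr + Qe) = 1.9:
Cₑ = (71.81·1.9 − 67.00·0.1500) / 4.810 = 26.28 mg/L.

26.3 mg/L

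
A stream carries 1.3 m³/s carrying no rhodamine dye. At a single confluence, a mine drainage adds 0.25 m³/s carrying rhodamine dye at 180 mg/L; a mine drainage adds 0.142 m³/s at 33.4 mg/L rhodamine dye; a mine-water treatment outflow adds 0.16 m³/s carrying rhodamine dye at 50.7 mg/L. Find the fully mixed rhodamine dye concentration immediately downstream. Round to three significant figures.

31.2 mg/L

Mixed concentration C = ΣQC/ΣQ = (1.300·0 + 0.2500·180.0 + 0.1420·33.40 + 0.1600·50.70) / 1.852 = 57.85/1.852 = 31.24 mg/L.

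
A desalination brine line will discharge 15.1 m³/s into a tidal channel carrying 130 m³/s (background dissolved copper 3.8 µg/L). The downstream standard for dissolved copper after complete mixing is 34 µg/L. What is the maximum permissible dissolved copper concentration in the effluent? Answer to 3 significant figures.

At the limit, (Qr·Cr + Qe·Cₑ)/(Qr + Qe) = 34:
Cₑ = (145.1·34 − 130.0·3.800) / 15.10 = 294.0 µg/L.

294 µg/L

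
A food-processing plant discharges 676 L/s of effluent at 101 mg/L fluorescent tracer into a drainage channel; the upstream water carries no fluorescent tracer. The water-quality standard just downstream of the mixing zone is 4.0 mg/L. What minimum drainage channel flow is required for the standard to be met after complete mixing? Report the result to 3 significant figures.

Set C_mix = 4.0: (Q·0 + 676.0·101.0) / (Q + 676.0) = 4.0
→ Q = 676.0·(101.0 − 4.0)/(4.0 − 0) = 16390 L/s.

16400 L/s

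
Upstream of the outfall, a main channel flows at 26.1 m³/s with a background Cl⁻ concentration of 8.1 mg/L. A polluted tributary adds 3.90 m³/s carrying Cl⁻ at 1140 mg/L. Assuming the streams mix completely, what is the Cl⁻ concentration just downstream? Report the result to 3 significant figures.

155 mg/L

After mixing, C = (26.10·8.100 + 3.900·1140) / 30.00 = 4657/30.00 = 155.2 mg/L.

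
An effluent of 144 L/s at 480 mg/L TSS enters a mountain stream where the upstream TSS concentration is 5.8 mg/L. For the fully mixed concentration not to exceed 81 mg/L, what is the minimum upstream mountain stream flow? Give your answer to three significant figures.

Set C_mix = 81: (Q·5.800 + 144.0·480.0) / (Q + 144.0) = 81
→ Q = 144.0·(480.0 − 81)/(81 − 5.800) = 764.0 L/s.

764 L/s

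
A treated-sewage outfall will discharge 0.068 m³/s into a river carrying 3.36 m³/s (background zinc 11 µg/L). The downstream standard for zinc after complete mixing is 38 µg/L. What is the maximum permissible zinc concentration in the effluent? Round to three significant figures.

At the limit, (Qr·Cr + Qe·Cₑ)/(Qr + Qe) = 38:
Cₑ = (3.428·38 − 3.360·11.00) / 0.06800 = 1372 µg/L.

1370 µg/L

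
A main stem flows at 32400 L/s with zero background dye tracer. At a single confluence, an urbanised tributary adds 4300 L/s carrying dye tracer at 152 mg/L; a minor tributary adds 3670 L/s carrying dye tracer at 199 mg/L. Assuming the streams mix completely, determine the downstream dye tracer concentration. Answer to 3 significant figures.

Mass balance: C = (32400·0 + 4300·152.0 + 3670·199.0) / 40370 = 1384000/40370 = 34.28 mg/L.

34.3 mg/L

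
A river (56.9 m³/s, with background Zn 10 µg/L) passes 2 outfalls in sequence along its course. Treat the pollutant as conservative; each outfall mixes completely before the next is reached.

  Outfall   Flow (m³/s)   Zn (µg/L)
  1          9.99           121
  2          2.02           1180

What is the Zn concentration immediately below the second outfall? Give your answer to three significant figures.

60.4 µg/L

After outfall 1: Q = 56.90 + 9.990 = 66.89 m³/s; C = (56.90·10.00 + 9.990·121.0)/66.89 = 26.58 µg/L.
After outfall 2: Q = 66.89 + 2.020 = 68.91 m³/s; C = (66.89·26.58 + 2.020·1180)/68.91 = 60.39 µg/L.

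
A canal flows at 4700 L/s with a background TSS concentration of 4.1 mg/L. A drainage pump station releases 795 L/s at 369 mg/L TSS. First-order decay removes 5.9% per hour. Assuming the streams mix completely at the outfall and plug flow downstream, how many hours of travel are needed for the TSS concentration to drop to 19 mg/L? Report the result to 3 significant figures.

After mixing, C = (4700·4.100 + 795.0·369.0) / 5495 = 312600/5495 = 56.89 mg/L.
5.9%/h lost → k = −ln(1 − 0.059) = 0.06081 h⁻¹.
56.89·exp(−k·t) = 19 → t = ln(56.89/19)/k = 64920 s = 18.03 h.

18.0 h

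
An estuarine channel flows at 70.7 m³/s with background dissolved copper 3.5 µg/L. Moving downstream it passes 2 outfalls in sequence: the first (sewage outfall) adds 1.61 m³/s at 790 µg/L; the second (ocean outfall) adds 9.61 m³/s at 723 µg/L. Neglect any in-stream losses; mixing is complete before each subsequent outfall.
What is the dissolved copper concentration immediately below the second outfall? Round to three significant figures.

Below outfall 1: Q → 72.31 m³/s, C = (70.70·3.500 + 1.610·790.0)/72.31 = 21.01 µg/L.
Below outfall 2: Q → 81.92 m³/s, C = (72.31·21.01 + 9.610·723.0)/81.92 = 103.4 µg/L.

103 µg/L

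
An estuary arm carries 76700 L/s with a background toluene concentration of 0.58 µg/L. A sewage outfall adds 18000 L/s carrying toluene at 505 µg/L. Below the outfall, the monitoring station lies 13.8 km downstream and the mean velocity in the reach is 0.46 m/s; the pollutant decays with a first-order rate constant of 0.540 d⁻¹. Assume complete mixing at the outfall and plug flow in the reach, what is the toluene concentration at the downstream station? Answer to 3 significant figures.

Mass balance: C = (76700·0.5800 + 18000·505.0) / 94700 = 9134000/94700 = 96.46 µg/L.
Travel time t = 13.8·1000 / 0.46 = 30000 s = 8.333 h.
First-order decay: C = 96.46·exp(−k·t) = 96.46·0.8290 = 79.97 µg/L.

80.0 µg/L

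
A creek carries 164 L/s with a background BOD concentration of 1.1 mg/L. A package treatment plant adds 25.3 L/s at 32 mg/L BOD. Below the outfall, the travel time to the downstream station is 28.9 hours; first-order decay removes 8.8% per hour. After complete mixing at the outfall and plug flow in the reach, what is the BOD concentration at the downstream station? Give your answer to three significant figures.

Mixed concentration C = ΣQC/ΣQ = (164.0·1.100 + 25.30·32.00) / 189.3 = 990.0/189.3 = 5.230 mg/L.
8.8%/h lost → k = −ln(1 − 0.088) = 0.09212 h⁻¹.
Applying C = C₀e^(−kt): 5.230 × 0.06980 = 0.3650 mg/L.

0.365 mg/L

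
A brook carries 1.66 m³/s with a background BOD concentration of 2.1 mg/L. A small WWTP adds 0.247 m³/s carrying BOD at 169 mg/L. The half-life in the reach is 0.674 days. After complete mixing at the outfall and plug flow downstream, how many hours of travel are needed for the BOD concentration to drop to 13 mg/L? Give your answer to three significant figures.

After mixing, C = (1.660·2.100 + 0.2470·169.0) / 1.907 = 45.23/1.907 = 23.72 mg/L.
Half-life 0.674 d → k = ln 2 / 0.674 = 1.028 d⁻¹.
23.72·exp(−k·t) = 13 → t = ln(23.72/13)/k = 50510 s = 14.03 h.

14.0 h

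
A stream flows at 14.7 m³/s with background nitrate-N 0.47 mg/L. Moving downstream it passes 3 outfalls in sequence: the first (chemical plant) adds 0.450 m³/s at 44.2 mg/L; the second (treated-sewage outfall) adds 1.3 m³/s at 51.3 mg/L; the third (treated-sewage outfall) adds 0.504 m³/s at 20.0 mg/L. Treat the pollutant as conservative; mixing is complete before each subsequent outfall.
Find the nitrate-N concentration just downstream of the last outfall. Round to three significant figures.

6.11 mg/L

After outfall 1: Q = 14.70 + 0.4500 = 15.15 m³/s; C = (14.70·0.4700 + 0.4500·44.20)/15.15 = 1.769 mg/L.
After outfall 2: Q = 15.15 + 1.300 = 16.45 m³/s; C = (15.15·1.769 + 1.300·51.30)/16.45 = 5.683 mg/L.
After outfall 3: Q = 16.45 + 0.5040 = 16.95 m³/s; C = (16.45·5.683 + 0.5040·20.00)/16.95 = 6.109 mg/L.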